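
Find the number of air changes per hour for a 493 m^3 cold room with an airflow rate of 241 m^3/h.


ACH = flow / volume
ACH = 241 / 493
ACH = 0.489

0.489


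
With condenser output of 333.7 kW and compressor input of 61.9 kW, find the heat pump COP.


COP_hp = Q_cond / W
COP_hp = 333.7 / 61.9
COP_hp = 5.391

5.391


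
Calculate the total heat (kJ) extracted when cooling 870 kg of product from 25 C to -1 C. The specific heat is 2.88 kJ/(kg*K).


dT = 25 - (-1) = 26 K
Q = m * cp * dT = 870 * 2.88 * 26
Q = 65146 kJ

65146


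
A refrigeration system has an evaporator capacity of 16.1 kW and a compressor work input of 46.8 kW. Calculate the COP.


COP = Q_evap / W
COP = 16.1 / 46.8
COP = 0.344

0.344


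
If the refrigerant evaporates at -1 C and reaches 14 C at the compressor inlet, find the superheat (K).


Superheat = T_suction - T_evap
Superheat = 14 - (-1)
Superheat = 15 K

15


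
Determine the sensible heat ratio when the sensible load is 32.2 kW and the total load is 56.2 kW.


SHR = Q_sensible / Q_total
SHR = 32.2 / 56.2
SHR = 0.573

0.573


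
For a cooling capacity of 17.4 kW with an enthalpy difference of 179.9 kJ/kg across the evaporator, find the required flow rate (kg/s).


m_dot = Q / dh
m_dot = 17.4 / 179.9
m_dot = 0.0967 kg/s

0.0967


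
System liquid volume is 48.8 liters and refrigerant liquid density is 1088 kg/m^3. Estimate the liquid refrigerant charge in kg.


Charge = V * rho / 1000
Charge = 48.8 * 1088 / 1000
Charge = 53.09 kg

53.09


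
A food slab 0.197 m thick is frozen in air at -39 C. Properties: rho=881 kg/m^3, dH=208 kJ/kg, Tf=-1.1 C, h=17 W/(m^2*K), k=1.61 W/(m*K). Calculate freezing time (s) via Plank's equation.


dT = -1.1 - (-39) = 37.9 K
term1 = a/(2h) = 0.197/(2*17) = 0.005794117647
term2 = a^2/(8k) = 0.197^2/(8*1.61) = 0.003013121118
t = rho*dH*1000/dT * (term1 + term2)
t = 881*208*1000/37.9 * (0.005794117647 + 0.003013121118)
t = 42583 s

42583


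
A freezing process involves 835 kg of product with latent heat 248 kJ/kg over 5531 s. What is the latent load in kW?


Q_lat = m * h_fg / t
Q_lat = 835 * 248 / 5531
Q_lat = 37.44 kW

37.44


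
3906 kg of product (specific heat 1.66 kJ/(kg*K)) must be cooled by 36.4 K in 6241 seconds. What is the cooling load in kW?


Q = m * cp * dT / t
Q = 3906 * 1.66 * 36.4 / 6241
Q = 37.817 kW

37.817


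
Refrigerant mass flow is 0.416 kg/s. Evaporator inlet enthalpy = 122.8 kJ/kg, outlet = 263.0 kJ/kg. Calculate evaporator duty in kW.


dh = 263.0 - 122.8 = 140.2 kJ/kg
Q_evap = m_dot * dh = 0.416 * 140.2
Q_evap = 58.32 kW

58.32


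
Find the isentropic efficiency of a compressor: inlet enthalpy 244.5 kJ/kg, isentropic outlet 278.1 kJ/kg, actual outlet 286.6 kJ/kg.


dh_ideal = 278.1 - 244.5 = 33.6 kJ/kg
dh_actual = 286.6 - 244.5 = 42.1 kJ/kg
eta_s = dh_ideal / dh_actual = 33.6 / 42.1
eta_s = 0.7981

0.7981


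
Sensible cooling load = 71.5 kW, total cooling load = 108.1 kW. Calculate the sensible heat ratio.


SHR = Q_sensible / Q_total
SHR = 71.5 / 108.1
SHR = 0.661

0.661


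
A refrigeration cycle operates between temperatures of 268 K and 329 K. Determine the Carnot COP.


dT = 329 - 268 = 61 K
COP_carnot = T_cold / dT = 268 / 61
COP_carnot = 4.393

4.393


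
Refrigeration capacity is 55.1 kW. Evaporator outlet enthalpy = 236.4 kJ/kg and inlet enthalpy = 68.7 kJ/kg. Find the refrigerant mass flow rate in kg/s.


dh = 236.4 - 68.7 = 167.7 kJ/kg
m_dot = Q / dh = 55.1 / 167.7 = 0.3286 kg/s

0.3286


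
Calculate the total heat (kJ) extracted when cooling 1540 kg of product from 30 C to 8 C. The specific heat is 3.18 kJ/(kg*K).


dT = 30 - (8) = 22 K
Q = m * cp * dT = 1540 * 3.18 * 22
Q = 107738 kJ

107738


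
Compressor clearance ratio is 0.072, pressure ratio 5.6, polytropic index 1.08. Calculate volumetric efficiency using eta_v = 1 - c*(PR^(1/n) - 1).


PR^(1/n) = 5.6^(1/1.08) = 4.92908936
eta_v = 1 - 0.072 * (4.92908936 - 1)
eta_v = 0.7171

0.7171


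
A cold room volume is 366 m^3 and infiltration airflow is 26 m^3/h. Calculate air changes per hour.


ACH = flow / volume
ACH = 26 / 366
ACH = 0.071

0.071


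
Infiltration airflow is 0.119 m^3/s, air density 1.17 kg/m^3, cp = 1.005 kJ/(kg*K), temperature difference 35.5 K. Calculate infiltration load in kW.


Q = V_dot * rho * cp * dT
Q = 0.119 * 1.17 * 1.005 * 35.5
Q = 4.967 kW

4.967


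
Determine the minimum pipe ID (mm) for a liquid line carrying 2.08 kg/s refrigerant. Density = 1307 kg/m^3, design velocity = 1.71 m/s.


A = m_dot / (rho * v) = 2.08 / (1307 * 1.71) = 0.0009306612617 m^2
d = sqrt(4*A/pi) * 1000
d = 34.4 mm

34.4


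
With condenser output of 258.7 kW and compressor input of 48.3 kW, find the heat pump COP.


COP_hp = Q_cond / W
COP_hp = 258.7 / 48.3
COP_hp = 5.356

5.356


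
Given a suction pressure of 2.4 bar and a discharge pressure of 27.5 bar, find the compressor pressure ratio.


PR = P_high / P_low
PR = 27.5 / 2.4
PR = 11.458

11.458


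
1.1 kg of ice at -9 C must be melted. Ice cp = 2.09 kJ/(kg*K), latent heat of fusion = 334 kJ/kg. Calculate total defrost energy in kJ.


Sensible heat = cp * dT = 2.09 * 9 = 18.81 kJ/kg
Total per kg = 18.81 + 334 = 352.81 kJ/kg
Q = m * total = 1.1 * 352.81
Q = 388.1 kJ

388.1


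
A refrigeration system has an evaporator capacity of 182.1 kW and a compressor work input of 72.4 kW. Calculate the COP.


COP = Q_evap / W
COP = 182.1 / 72.4
COP = 2.515

2.515


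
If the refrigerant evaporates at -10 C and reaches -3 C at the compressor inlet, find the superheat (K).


Superheat = T_suction - T_evap
Superheat = -3 - (-10)
Superheat = 7 K

7


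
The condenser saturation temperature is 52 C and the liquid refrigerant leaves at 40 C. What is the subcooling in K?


Subcooling = T_cond - T_liquid
Subcooling = 52 - 40
Subcooling = 12 K

12


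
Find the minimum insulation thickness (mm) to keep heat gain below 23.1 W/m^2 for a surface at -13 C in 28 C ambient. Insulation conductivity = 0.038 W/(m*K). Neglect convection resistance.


dT = 28 - (-13) = 41 K
thickness = k * dT / q_max * 1000
thickness = 0.038 * 41 / 23.1 * 1000
thickness = 67.4 mm

67.4


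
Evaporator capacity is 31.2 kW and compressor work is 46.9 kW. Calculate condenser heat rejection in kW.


Q_cond = Q_evap + W
Q_cond = 31.2 + 46.9
Q_cond = 78.1 kW

78.1


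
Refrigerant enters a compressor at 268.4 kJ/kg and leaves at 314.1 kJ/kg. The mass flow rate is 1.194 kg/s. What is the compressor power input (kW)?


dh = 314.1 - 268.4 = 45.7 kJ/kg
W = m_dot * dh = 1.194 * 45.7 = 54.57 kW

54.57


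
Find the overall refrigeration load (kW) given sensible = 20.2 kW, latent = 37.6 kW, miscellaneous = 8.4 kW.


Q_total = Q_s + Q_l + Q_misc
Q_total = 20.2 + 37.6 + 8.4
Q_total = 66.2 kW

66.2


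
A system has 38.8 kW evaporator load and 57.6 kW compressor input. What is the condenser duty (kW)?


Q_cond = Q_evap + W
Q_cond = 38.8 + 57.6
Q_cond = 96.4 kW

96.4


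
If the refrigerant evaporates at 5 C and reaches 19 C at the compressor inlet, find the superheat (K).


Superheat = T_suction - T_evap
Superheat = 19 - (5)
Superheat = 14 K

14


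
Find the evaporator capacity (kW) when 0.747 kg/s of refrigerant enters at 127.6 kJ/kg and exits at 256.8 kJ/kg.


dh = 256.8 - 127.6 = 129.2 kJ/kg
Q_evap = m_dot * dh = 0.747 * 129.2
Q_evap = 96.51 kW

96.51


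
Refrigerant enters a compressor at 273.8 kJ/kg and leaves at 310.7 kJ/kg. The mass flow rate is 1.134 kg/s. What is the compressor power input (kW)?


dh = 310.7 - 273.8 = 36.9 kJ/kg
W = m_dot * dh = 1.134 * 36.9 = 41.84 kW

41.84


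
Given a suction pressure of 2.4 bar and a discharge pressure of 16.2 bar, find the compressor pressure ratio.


PR = P_high / P_low
PR = 16.2 / 2.4
PR = 6.75

6.75


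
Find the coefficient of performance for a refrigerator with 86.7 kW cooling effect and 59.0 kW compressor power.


COP = Q_evap / W
COP = 86.7 / 59.0
COP = 1.469

1.469


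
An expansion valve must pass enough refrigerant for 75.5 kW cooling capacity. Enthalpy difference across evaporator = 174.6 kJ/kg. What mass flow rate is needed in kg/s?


m_dot = Q / dh
m_dot = 75.5 / 174.6
m_dot = 0.4324 kg/s

0.4324


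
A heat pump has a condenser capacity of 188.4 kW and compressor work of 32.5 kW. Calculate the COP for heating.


COP_hp = Q_cond / W
COP_hp = 188.4 / 32.5
COP_hp = 5.797

5.797


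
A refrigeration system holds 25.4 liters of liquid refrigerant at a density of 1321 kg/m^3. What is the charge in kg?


Charge = V * rho / 1000
Charge = 25.4 * 1321 / 1000
Charge = 33.55 kg

33.55


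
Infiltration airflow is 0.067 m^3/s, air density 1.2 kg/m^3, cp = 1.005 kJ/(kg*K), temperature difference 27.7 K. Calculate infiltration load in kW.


Q = V_dot * rho * cp * dT
Q = 0.067 * 1.2 * 1.005 * 27.7
Q = 2.238 kW

2.238


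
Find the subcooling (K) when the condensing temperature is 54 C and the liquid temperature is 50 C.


Subcooling = T_cond - T_liquid
Subcooling = 54 - 50
Subcooling = 4 K

4


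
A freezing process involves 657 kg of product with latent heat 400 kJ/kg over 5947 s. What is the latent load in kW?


Q_lat = m * h_fg / t
Q_lat = 657 * 400 / 5947
Q_lat = 44.19 kW

44.19


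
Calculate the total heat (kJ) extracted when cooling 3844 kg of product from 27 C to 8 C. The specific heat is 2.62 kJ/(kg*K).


dT = 27 - (8) = 19 K
Q = m * cp * dT = 3844 * 2.62 * 19
Q = 191354 kJ

191354


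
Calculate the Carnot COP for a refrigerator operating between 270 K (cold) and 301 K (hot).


dT = 301 - 270 = 31 K
COP_carnot = T_cold / dT = 270 / 31
COP_carnot = 8.71

8.71


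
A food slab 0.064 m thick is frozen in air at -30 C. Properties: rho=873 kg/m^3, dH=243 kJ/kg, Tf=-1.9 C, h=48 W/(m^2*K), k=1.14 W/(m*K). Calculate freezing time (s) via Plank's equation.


dT = -1.9 - (-30) = 28.1 K
term1 = a/(2h) = 0.064/(2*48) = 0.0006666666667
term2 = a^2/(8k) = 0.064^2/(8*1.14) = 0.000449122807
t = rho*dH*1000/dT * (term1 + term2)
t = 873*243*1000/28.1 * (0.0006666666667 + 0.000449122807)
t = 8424 s

8424


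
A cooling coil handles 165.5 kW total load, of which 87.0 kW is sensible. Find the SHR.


SHR = Q_sensible / Q_total
SHR = 87.0 / 165.5
SHR = 0.526

0.526


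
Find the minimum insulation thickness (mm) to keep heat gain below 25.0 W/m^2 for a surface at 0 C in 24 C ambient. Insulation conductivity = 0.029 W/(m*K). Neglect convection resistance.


dT = 24 - (0) = 24 K
thickness = k * dT / q_max * 1000
thickness = 0.029 * 24 / 25.0 * 1000
thickness = 27.8 mm

27.8


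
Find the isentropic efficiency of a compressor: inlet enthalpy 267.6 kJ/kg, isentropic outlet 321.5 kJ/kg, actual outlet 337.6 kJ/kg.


dh_ideal = 321.5 - 267.6 = 53.9 kJ/kg
dh_actual = 337.6 - 267.6 = 70.0 kJ/kg
eta_s = dh_ideal / dh_actual = 53.9 / 70.0
eta_s = 0.77

0.77


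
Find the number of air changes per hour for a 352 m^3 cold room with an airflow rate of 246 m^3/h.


ACH = flow / volume
ACH = 246 / 352
ACH = 0.699

0.699


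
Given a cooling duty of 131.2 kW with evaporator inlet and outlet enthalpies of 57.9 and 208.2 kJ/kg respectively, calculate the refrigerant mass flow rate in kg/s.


dh = 208.2 - 57.9 = 150.3 kJ/kg
m_dot = Q / dh = 131.2 / 150.3 = 0.8729 kg/s

0.8729


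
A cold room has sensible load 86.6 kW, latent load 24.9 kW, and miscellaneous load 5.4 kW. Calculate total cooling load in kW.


Q_total = Q_s + Q_l + Q_misc
Q_total = 86.6 + 24.9 + 5.4
Q_total = 116.9 kW

116.9


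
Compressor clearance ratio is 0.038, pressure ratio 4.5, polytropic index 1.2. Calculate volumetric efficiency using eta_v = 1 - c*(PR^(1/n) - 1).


PR^(1/n) = 4.5^(1/1.2) = 3.50222272
eta_v = 1 - 0.038 * (3.50222272 - 1)
eta_v = 0.9049

0.9049


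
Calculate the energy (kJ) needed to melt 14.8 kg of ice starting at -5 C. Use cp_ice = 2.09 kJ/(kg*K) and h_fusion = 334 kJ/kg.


Sensible heat = cp * dT = 2.09 * 5 = 10.45 kJ/kg
Total per kg = 10.45 + 334 = 344.45 kJ/kg
Q = m * total = 14.8 * 344.45
Q = 5097.9 kJ

5097.9


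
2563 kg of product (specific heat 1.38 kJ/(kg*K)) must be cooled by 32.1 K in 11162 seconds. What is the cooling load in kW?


Q = m * cp * dT / t
Q = 2563 * 1.38 * 32.1 / 11162
Q = 10.172 kW

10.172


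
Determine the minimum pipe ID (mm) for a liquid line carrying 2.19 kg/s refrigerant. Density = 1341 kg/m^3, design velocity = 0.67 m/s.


A = m_dot / (rho * v) = 2.19 / (1341 * 0.67) = 0.002437477044 m^2
d = sqrt(4*A/pi) * 1000
d = 55.7 mm

55.7


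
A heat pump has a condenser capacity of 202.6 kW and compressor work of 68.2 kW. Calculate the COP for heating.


COP_hp = Q_cond / W
COP_hp = 202.6 / 68.2
COP_hp = 2.971

2.971


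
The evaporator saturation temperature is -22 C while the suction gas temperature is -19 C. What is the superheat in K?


Superheat = T_suction - T_evap
Superheat = -19 - (-22)
Superheat = 3 K

3


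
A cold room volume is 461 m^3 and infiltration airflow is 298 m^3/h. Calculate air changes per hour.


ACH = flow / volume
ACH = 298 / 461
ACH = 0.646

0.646


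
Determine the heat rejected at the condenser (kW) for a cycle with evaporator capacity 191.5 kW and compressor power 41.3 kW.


Q_cond = Q_evap + W
Q_cond = 191.5 + 41.3
Q_cond = 232.8 kW

232.8


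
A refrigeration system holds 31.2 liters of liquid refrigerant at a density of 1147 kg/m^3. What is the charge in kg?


Charge = V * rho / 1000
Charge = 31.2 * 1147 / 1000
Charge = 35.79 kg

35.79


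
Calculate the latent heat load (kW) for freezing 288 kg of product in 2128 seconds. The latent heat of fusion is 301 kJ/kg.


Q_lat = m * h_fg / t
Q_lat = 288 * 301 / 2128
Q_lat = 40.74 kW

40.74


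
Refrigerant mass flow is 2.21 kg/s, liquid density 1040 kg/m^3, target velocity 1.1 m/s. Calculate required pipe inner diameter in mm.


A = m_dot / (rho * v) = 2.21 / (1040 * 1.1) = 0.001931818182 m^2
d = sqrt(4*A/pi) * 1000
d = 49.6 mm

49.6


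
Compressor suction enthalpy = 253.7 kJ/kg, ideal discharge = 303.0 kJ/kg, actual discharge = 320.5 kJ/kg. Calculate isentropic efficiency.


dh_ideal = 303.0 - 253.7 = 49.3 kJ/kg
dh_actual = 320.5 - 253.7 = 66.8 kJ/kg
eta_s = dh_ideal / dh_actual = 49.3 / 66.8
eta_s = 0.738

0.738


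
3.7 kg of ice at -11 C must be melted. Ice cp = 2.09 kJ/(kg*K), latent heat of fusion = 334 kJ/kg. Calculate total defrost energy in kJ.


Sensible heat = cp * dT = 2.09 * 11 = 22.99 kJ/kg
Total per kg = 22.99 + 334 = 356.99 kJ/kg
Q = m * total = 3.7 * 356.99
Q = 1320.9 kJ

1320.9


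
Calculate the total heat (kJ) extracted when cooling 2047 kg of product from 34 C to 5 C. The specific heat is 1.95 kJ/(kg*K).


dT = 34 - (5) = 29 K
Q = m * cp * dT = 2047 * 1.95 * 29
Q = 115758 kJ

115758


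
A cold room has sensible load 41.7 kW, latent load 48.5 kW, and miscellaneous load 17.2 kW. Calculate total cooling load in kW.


Q_total = Q_s + Q_l + Q_misc
Q_total = 41.7 + 48.5 + 17.2
Q_total = 107.4 kW

107.4


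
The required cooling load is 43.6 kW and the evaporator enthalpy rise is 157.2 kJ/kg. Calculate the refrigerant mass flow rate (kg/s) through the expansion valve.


m_dot = Q / dh
m_dot = 43.6 / 157.2
m_dot = 0.2774 kg/s

0.2774


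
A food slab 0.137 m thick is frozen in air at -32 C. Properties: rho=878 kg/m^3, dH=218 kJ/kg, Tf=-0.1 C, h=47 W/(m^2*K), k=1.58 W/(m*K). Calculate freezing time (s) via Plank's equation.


dT = -0.1 - (-32) = 31.9 K
term1 = a/(2h) = 0.137/(2*47) = 0.001457446809
term2 = a^2/(8k) = 0.137^2/(8*1.58) = 0.001484889241
t = rho*dH*1000/dT * (term1 + term2)
t = 878*218*1000/31.9 * (0.001457446809 + 0.001484889241)
t = 17654 s

17654


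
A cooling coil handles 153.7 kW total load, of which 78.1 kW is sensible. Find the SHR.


SHR = Q_sensible / Q_total
SHR = 78.1 / 153.7
SHR = 0.508

0.508


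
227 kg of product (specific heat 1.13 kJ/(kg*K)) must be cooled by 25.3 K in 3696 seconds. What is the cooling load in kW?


Q = m * cp * dT / t
Q = 227 * 1.13 * 25.3 / 3696
Q = 1.756 kW

1.756


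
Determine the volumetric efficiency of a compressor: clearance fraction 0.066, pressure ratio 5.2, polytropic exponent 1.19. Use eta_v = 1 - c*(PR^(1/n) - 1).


PR^(1/n) = 5.2^(1/1.19) = 3.99653372
eta_v = 1 - 0.066 * (3.99653372 - 1)
eta_v = 0.8022

0.8022


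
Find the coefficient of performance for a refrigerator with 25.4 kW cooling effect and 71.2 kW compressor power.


COP = Q_evap / W
COP = 25.4 / 71.2
COP = 0.357

0.357


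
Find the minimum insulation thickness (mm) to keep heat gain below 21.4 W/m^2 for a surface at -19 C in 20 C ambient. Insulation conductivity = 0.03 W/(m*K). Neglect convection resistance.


dT = 20 - (-19) = 39 K
thickness = k * dT / q_max * 1000
thickness = 0.03 * 39 / 21.4 * 1000
thickness = 54.7 mm

54.7


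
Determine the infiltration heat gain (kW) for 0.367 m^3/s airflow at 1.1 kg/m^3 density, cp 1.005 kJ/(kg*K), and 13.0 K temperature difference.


Q = V_dot * rho * cp * dT
Q = 0.367 * 1.1 * 1.005 * 13.0
Q = 5.274 kW

5.274


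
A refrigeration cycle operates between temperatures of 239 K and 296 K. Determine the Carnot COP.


dT = 296 - 239 = 57 K
COP_carnot = T_cold / dT = 239 / 57
COP_carnot = 4.193

4.193


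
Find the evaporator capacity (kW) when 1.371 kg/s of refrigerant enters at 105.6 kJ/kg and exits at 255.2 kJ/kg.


dh = 255.2 - 105.6 = 149.6 kJ/kg
Q_evap = m_dot * dh = 1.371 * 149.6
Q_evap = 205.1 kW

205.1


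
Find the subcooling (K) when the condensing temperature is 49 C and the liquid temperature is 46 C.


Subcooling = T_cond - T_liquid
Subcooling = 49 - 46
Subcooling = 3 K

3


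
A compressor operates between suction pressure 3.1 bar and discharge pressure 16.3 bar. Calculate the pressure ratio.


PR = P_high / P_low
PR = 16.3 / 3.1
PR = 5.258

5.258


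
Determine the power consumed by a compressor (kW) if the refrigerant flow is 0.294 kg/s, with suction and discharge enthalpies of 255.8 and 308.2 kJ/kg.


dh = 308.2 - 255.8 = 52.4 kJ/kg
W = m_dot * dh = 0.294 * 52.4 = 15.41 kW

15.41


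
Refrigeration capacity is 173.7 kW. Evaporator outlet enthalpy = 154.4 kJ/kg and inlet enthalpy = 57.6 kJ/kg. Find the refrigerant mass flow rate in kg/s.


dh = 154.4 - 57.6 = 96.8 kJ/kg
m_dot = Q / dh = 173.7 / 96.8 = 1.7944 kg/s

1.7944


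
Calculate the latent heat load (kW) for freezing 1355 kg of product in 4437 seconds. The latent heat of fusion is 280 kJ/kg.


Q_lat = m * h_fg / t
Q_lat = 1355 * 280 / 4437
Q_lat = 85.51 kW

85.51


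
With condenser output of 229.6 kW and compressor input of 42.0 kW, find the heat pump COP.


COP_hp = Q_cond / W
COP_hp = 229.6 / 42.0
COP_hp = 5.467

5.467


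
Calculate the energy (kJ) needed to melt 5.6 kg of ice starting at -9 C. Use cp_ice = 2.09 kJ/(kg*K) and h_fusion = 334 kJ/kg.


Sensible heat = cp * dT = 2.09 * 9 = 18.81 kJ/kg
Total per kg = 18.81 + 334 = 352.81 kJ/kg
Q = m * total = 5.6 * 352.81
Q = 1975.7 kJ

1975.7


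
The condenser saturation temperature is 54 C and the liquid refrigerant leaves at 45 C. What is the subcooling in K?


Subcooling = T_cond - T_liquid
Subcooling = 54 - 45
Subcooling = 9 K

9


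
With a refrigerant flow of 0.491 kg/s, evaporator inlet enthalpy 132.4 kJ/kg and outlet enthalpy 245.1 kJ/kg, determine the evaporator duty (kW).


dh = 245.1 - 132.4 = 112.7 kJ/kg
Q_evap = m_dot * dh = 0.491 * 112.7
Q_evap = 55.34 kW

55.34


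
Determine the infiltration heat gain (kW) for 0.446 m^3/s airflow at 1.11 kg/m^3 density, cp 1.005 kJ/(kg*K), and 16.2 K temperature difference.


Q = V_dot * rho * cp * dT
Q = 0.446 * 1.11 * 1.005 * 16.2
Q = 8.06 kW

8.06


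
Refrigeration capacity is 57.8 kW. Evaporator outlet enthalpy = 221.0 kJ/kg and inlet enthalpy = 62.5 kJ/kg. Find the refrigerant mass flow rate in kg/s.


dh = 221.0 - 62.5 = 158.5 kJ/kg
m_dot = Q / dh = 57.8 / 158.5 = 0.3647 kg/s

0.3647


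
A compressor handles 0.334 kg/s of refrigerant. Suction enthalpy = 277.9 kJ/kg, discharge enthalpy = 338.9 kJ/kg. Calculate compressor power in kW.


dh = 338.9 - 277.9 = 61.0 kJ/kg
W = m_dot * dh = 0.334 * 61.0 = 20.37 kW

20.37


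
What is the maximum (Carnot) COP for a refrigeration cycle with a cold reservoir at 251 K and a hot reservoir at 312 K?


dT = 312 - 251 = 61 K
COP_carnot = T_cold / dT = 251 / 61
COP_carnot = 4.115

4.115


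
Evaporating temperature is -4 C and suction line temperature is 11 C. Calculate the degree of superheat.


Superheat = T_suction - T_evap
Superheat = 11 - (-4)
Superheat = 15 K

15


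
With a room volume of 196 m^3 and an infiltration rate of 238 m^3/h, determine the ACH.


ACH = flow / volume
ACH = 238 / 196
ACH = 1.214

1.214


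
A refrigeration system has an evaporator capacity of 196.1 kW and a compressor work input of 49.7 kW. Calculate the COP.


COP = Q_evap / W
COP = 196.1 / 49.7
COP = 3.946

3.946


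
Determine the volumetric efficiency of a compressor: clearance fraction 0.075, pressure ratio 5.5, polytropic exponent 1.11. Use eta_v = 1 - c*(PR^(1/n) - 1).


PR^(1/n) = 5.5^(1/1.11) = 4.64508231
eta_v = 1 - 0.075 * (4.64508231 - 1)
eta_v = 0.7266

0.7266


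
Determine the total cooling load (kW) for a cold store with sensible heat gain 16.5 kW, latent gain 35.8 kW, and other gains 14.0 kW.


Q_total = Q_s + Q_l + Q_misc
Q_total = 16.5 + 35.8 + 14.0
Q_total = 66.3 kW

66.3


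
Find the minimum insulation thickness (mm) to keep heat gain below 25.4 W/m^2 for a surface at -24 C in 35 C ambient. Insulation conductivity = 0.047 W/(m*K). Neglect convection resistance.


dT = 35 - (-24) = 59 K
thickness = k * dT / q_max * 1000
thickness = 0.047 * 59 / 25.4 * 1000
thickness = 109.2 mm

109.2


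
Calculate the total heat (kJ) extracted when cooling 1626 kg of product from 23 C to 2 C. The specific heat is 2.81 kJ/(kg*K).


dT = 23 - (2) = 21 K
Q = m * cp * dT = 1626 * 2.81 * 21
Q = 95950 kJ

95950


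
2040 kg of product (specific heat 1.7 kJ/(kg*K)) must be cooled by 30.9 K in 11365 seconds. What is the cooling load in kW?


Q = m * cp * dT / t
Q = 2040 * 1.7 * 30.9 / 11365
Q = 9.429 kW

9.429


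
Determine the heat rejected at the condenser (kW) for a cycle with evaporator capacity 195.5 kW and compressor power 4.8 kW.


Q_cond = Q_evap + W
Q_cond = 195.5 + 4.8
Q_cond = 200.3 kW

200.3


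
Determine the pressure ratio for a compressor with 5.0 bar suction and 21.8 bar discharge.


PR = P_high / P_low
PR = 21.8 / 5.0
PR = 4.36

4.36


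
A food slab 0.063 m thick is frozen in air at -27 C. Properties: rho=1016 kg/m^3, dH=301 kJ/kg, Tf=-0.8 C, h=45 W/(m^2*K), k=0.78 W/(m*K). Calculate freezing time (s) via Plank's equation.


dT = -0.8 - (-27) = 26.2 K
term1 = a/(2h) = 0.063/(2*45) = 0.0007
term2 = a^2/(8k) = 0.063^2/(8*0.78) = 0.0006360576923
t = rho*dH*1000/dT * (term1 + term2)
t = 1016*301*1000/26.2 * (0.0007 + 0.0006360576923)
t = 15595 s

15595


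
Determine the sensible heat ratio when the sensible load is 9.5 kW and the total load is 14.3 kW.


SHR = Q_sensible / Q_total
SHR = 9.5 / 14.3
SHR = 0.664

0.664


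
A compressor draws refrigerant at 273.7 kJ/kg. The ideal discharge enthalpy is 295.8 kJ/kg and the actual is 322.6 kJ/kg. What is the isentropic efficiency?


dh_ideal = 295.8 - 273.7 = 22.1 kJ/kg
dh_actual = 322.6 - 273.7 = 48.9 kJ/kg
eta_s = dh_ideal / dh_actual = 22.1 / 48.9
eta_s = 0.4519

0.4519


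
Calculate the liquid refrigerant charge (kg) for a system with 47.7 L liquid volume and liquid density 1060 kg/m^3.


Charge = V * rho / 1000
Charge = 47.7 * 1060 / 1000
Charge = 50.56 kg

50.56


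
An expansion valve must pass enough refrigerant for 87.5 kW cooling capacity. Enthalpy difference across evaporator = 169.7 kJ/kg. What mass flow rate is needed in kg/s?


m_dot = Q / dh
m_dot = 87.5 / 169.7
m_dot = 0.5156 kg/s

0.5156


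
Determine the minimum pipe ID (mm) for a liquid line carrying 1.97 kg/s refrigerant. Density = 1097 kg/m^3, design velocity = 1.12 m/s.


A = m_dot / (rho * v) = 1.97 / (1097 * 1.12) = 0.00160339888 m^2
d = sqrt(4*A/pi) * 1000
d = 45.2 mm

45.2


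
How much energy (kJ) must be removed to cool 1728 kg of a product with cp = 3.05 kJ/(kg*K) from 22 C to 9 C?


dT = 22 - (9) = 13 K
Q = m * cp * dT = 1728 * 3.05 * 13
Q = 68515 kJ

68515


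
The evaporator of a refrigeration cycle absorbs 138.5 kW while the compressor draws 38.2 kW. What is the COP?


COP = Q_evap / W
COP = 138.5 / 38.2
COP = 3.626

3.626


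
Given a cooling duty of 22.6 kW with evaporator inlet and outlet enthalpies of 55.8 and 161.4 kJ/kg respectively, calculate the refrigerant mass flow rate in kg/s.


dh = 161.4 - 55.8 = 105.6 kJ/kg
m_dot = Q / dh = 22.6 / 105.6 = 0.214 kg/s

0.214


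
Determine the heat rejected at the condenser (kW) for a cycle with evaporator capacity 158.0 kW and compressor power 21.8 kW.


Q_cond = Q_evap + W
Q_cond = 158.0 + 21.8
Q_cond = 179.8 kW

179.8


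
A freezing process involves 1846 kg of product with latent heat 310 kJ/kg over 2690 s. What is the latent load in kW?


Q_lat = m * h_fg / t
Q_lat = 1846 * 310 / 2690
Q_lat = 212.74 kW

212.74


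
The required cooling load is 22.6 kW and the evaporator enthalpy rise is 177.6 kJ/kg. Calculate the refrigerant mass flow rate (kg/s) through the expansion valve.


m_dot = Q / dh
m_dot = 22.6 / 177.6
m_dot = 0.1273 kg/s

0.1273


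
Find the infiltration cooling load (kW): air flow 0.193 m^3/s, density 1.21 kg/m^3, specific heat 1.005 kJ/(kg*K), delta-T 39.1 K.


Q = V_dot * rho * cp * dT
Q = 0.193 * 1.21 * 1.005 * 39.1
Q = 9.177 kW

9.177


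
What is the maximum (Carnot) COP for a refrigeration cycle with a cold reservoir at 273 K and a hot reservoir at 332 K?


dT = 332 - 273 = 59 K
COP_carnot = T_cold / dT = 273 / 59
COP_carnot = 4.627

4.627


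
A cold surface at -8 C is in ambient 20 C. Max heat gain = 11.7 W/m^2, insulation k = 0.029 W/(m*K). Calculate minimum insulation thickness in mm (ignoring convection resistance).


dT = 20 - (-8) = 28 K
thickness = k * dT / q_max * 1000
thickness = 0.029 * 28 / 11.7 * 1000
thickness = 69.4 mm

69.4


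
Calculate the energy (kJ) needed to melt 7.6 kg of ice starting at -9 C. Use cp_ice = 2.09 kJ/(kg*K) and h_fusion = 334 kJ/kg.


Sensible heat = cp * dT = 2.09 * 9 = 18.81 kJ/kg
Total per kg = 18.81 + 334 = 352.81 kJ/kg
Q = m * total = 7.6 * 352.81
Q = 2681.4 kJ

2681.4


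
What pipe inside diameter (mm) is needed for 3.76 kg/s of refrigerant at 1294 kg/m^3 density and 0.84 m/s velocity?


A = m_dot / (rho * v) = 3.76 / (1294 * 0.84) = 0.003459188931 m^2
d = sqrt(4*A/pi) * 1000
d = 66.4 mm

66.4


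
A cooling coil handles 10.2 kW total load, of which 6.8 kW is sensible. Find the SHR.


SHR = Q_sensible / Q_total
SHR = 6.8 / 10.2
SHR = 0.667

0.667


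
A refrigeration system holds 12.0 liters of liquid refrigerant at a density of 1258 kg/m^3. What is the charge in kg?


Charge = V * rho / 1000
Charge = 12.0 * 1258 / 1000
Charge = 15.1 kg

15.1


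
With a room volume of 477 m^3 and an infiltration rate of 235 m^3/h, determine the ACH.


ACH = flow / volume
ACH = 235 / 477
ACH = 0.493

0.493


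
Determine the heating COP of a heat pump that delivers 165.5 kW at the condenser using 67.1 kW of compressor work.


COP_hp = Q_cond / W
COP_hp = 165.5 / 67.1
COP_hp = 2.466

2.466


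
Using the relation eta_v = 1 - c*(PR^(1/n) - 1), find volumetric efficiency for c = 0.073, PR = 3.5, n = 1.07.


PR^(1/n) = 3.5^(1/1.07) = 3.22459226
eta_v = 1 - 0.073 * (3.22459226 - 1)
eta_v = 0.8376

0.8376


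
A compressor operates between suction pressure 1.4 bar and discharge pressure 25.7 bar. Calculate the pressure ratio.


PR = P_high / P_low
PR = 25.7 / 1.4
PR = 18.357

18.357


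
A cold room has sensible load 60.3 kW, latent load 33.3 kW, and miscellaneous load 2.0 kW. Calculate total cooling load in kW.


Q_total = Q_s + Q_l + Q_misc
Q_total = 60.3 + 33.3 + 2.0
Q_total = 95.6 kW

95.6


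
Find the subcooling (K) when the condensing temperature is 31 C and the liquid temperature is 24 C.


Subcooling = T_cond - T_liquid
Subcooling = 31 - 24
Subcooling = 7 K

7


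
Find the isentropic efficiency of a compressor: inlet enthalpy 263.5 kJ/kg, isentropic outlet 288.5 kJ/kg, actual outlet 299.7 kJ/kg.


dh_ideal = 288.5 - 263.5 = 25.0 kJ/kg
dh_actual = 299.7 - 263.5 = 36.2 kJ/kg
eta_s = dh_ideal / dh_actual = 25.0 / 36.2
eta_s = 0.6906

0.6906


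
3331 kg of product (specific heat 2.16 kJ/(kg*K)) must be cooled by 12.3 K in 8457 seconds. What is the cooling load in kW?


Q = m * cp * dT / t
Q = 3331 * 2.16 * 12.3 / 8457
Q = 10.464 kW

10.464


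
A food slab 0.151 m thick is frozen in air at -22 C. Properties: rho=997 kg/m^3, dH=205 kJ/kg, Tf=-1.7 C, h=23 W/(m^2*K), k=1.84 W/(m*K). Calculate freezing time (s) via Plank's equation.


dT = -1.7 - (-22) = 20.3 K
term1 = a/(2h) = 0.151/(2*23) = 0.003282608696
term2 = a^2/(8k) = 0.151^2/(8*1.84) = 0.001548980978
t = rho*dH*1000/dT * (term1 + term2)
t = 997*205*1000/20.3 * (0.003282608696 + 0.001548980978)
t = 48646 s

48646


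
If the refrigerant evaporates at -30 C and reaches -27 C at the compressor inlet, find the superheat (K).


Superheat = T_suction - T_evap
Superheat = -27 - (-30)
Superheat = 3 K

3


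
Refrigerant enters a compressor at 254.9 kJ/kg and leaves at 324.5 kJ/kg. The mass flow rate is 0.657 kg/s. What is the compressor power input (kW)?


dh = 324.5 - 254.9 = 69.6 kJ/kg
W = m_dot * dh = 0.657 * 69.6 = 45.73 kW

45.73


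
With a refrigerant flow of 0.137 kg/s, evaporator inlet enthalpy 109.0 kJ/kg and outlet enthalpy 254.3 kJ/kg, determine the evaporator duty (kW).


dh = 254.3 - 109.0 = 145.3 kJ/kg
Q_evap = m_dot * dh = 0.137 * 145.3
Q_evap = 19.91 kW

19.91


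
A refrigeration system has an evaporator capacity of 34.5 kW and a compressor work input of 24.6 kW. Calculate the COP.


COP = Q_evap / W
COP = 34.5 / 24.6
COP = 1.402

1.402


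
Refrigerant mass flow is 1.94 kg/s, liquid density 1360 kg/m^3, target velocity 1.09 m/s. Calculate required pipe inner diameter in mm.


A = m_dot / (rho * v) = 1.94 / (1360 * 1.09) = 0.001308688613 m^2
d = sqrt(4*A/pi) * 1000
d = 40.8 mm

40.8


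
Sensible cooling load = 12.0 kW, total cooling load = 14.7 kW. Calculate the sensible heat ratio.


SHR = Q_sensible / Q_total
SHR = 12.0 / 14.7
SHR = 0.816

0.816


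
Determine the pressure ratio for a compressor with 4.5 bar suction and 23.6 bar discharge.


PR = P_high / P_low
PR = 23.6 / 4.5
PR = 5.244

5.244


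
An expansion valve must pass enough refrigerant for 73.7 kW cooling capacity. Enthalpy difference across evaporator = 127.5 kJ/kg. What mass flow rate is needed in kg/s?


m_dot = Q / dh
m_dot = 73.7 / 127.5
m_dot = 0.578 kg/s

0.578


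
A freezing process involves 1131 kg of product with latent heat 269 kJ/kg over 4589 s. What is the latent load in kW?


Q_lat = m * h_fg / t
Q_lat = 1131 * 269 / 4589
Q_lat = 66.3 kW

66.3


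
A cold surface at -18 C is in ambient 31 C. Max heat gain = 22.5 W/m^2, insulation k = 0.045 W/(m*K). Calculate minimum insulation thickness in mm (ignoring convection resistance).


dT = 31 - (-18) = 49 K
thickness = k * dT / q_max * 1000
thickness = 0.045 * 49 / 22.5 * 1000
thickness = 98.0 mm

98.0


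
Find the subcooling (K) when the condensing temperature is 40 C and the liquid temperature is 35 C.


Subcooling = T_cond - T_liquid
Subcooling = 40 - 35
Subcooling = 5 K

5


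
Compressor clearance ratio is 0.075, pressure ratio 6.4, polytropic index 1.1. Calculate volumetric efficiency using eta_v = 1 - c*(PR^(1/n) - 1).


PR^(1/n) = 6.4^(1/1.1) = 5.40618478
eta_v = 1 - 0.075 * (5.40618478 - 1)
eta_v = 0.6695

0.6695


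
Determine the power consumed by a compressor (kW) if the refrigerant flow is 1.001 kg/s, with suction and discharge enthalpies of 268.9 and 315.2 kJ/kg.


dh = 315.2 - 268.9 = 46.3 kJ/kg
W = m_dot * dh = 1.001 * 46.3 = 46.35 kW

46.35


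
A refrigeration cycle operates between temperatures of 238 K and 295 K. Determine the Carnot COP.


dT = 295 - 238 = 57 K
COP_carnot = T_cold / dT = 238 / 57
COP_carnot = 4.175

4.175


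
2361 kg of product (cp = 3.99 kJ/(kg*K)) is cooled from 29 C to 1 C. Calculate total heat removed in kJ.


dT = 29 - (1) = 28 K
Q = m * cp * dT = 2361 * 3.99 * 28
Q = 263771 kJ

263771


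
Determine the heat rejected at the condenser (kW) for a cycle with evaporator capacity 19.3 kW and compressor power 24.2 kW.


Q_cond = Q_evap + W
Q_cond = 19.3 + 24.2
Q_cond = 43.5 kW

43.5


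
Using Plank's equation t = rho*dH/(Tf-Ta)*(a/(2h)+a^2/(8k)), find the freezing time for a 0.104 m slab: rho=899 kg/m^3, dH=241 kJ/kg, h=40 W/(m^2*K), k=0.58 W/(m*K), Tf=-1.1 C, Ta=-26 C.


dT = -1.1 - (-26) = 24.9 K
term1 = a/(2h) = 0.104/(2*40) = 0.0013
term2 = a^2/(8k) = 0.104^2/(8*0.58) = 0.002331034483
t = rho*dH*1000/dT * (term1 + term2)
t = 899*241*1000/24.9 * (0.0013 + 0.002331034483)
t = 31594 s

31594


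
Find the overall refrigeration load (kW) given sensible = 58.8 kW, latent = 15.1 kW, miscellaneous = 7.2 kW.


Q_total = Q_s + Q_l + Q_misc
Q_total = 58.8 + 15.1 + 7.2
Q_total = 81.1 kW

81.1


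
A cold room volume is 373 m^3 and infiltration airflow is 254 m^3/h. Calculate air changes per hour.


ACH = flow / volume
ACH = 254 / 373
ACH = 0.681

0.681


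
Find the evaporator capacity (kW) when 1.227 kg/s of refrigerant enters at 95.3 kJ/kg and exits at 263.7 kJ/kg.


dh = 263.7 - 95.3 = 168.4 kJ/kg
Q_evap = m_dot * dh = 1.227 * 168.4
Q_evap = 206.63 kW

206.63


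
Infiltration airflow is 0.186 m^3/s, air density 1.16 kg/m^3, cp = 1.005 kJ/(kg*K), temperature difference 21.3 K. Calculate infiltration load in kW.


Q = V_dot * rho * cp * dT
Q = 0.186 * 1.16 * 1.005 * 21.3
Q = 4.619 kW

4.619


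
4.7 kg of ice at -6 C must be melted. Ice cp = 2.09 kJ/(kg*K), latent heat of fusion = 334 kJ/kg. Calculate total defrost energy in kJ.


Sensible heat = cp * dT = 2.09 * 6 = 12.54 kJ/kg
Total per kg = 12.54 + 334 = 346.54 kJ/kg
Q = m * total = 4.7 * 346.54
Q = 1628.7 kJ

1628.7


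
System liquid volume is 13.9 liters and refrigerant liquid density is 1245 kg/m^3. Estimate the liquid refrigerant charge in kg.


Charge = V * rho / 1000
Charge = 13.9 * 1245 / 1000
Charge = 17.31 kg

17.31


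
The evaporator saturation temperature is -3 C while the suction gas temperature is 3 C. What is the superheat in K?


Superheat = T_suction - T_evap
Superheat = 3 - (-3)
Superheat = 6 K

6


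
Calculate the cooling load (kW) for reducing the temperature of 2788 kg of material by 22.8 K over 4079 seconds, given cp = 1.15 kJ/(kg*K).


Q = m * cp * dT / t
Q = 2788 * 1.15 * 22.8 / 4079
Q = 17.921 kW

17.921


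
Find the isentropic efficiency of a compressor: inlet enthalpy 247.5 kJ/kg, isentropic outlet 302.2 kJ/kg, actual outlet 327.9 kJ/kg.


dh_ideal = 302.2 - 247.5 = 54.7 kJ/kg
dh_actual = 327.9 - 247.5 = 80.4 kJ/kg
eta_s = dh_ideal / dh_actual = 54.7 / 80.4
eta_s = 0.6803

0.6803


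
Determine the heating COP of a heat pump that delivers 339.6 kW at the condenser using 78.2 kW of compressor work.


COP_hp = Q_cond / W
COP_hp = 339.6 / 78.2
COP_hp = 4.343

4.343


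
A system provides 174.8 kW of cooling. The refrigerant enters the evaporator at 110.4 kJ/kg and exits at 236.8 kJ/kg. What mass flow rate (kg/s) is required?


dh = 236.8 - 110.4 = 126.4 kJ/kg
m_dot = Q / dh = 174.8 / 126.4 = 1.3829 kg/s

1.3829


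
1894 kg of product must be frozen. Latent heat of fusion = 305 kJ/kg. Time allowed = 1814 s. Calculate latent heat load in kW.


Q_lat = m * h_fg / t
Q_lat = 1894 * 305 / 1814
Q_lat = 318.45 kW

318.45


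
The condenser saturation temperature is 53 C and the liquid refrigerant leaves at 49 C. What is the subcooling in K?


Subcooling = T_cond - T_liquid
Subcooling = 53 - 49
Subcooling = 4 K

4


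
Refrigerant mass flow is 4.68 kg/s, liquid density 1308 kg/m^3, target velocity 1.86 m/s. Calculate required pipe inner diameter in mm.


A = m_dot / (rho * v) = 4.68 / (1308 * 1.86) = 0.001923646049 m^2
d = sqrt(4*A/pi) * 1000
d = 49.5 mm

49.5


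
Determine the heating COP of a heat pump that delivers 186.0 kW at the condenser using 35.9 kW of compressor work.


COP_hp = Q_cond / W
COP_hp = 186.0 / 35.9
COP_hp = 5.181

5.181


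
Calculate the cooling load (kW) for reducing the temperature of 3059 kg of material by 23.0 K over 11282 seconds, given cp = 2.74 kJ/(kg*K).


Q = m * cp * dT / t
Q = 3059 * 2.74 * 23.0 / 11282
Q = 17.087 kW

17.087


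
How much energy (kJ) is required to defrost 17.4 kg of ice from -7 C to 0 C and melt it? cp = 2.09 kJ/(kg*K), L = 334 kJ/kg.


Sensible heat = cp * dT = 2.09 * 7 = 14.63 kJ/kg
Total per kg = 14.63 + 334 = 348.63 kJ/kg
Q = m * total = 17.4 * 348.63
Q = 6066.2 kJ

6066.2


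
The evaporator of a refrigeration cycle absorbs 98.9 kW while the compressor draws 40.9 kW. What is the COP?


COP = Q_evap / W
COP = 98.9 / 40.9
COP = 2.418

2.418


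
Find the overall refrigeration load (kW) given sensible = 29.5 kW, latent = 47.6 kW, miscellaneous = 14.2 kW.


Q_total = Q_s + Q_l + Q_misc
Q_total = 29.5 + 47.6 + 14.2
Q_total = 91.3 kW

91.3


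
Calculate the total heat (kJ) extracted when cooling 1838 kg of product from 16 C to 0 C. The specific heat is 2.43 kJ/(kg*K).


dT = 16 - (0) = 16 K
Q = m * cp * dT = 1838 * 2.43 * 16
Q = 71461 kJ

71461


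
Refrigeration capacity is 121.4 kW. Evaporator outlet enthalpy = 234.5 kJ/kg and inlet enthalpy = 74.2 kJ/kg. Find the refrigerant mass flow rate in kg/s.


dh = 234.5 - 74.2 = 160.3 kJ/kg
m_dot = Q / dh = 121.4 / 160.3 = 0.7573 kg/s

0.7573


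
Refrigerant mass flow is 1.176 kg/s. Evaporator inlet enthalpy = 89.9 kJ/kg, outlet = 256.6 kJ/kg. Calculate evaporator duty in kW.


dh = 256.6 - 89.9 = 166.7 kJ/kg
Q_evap = m_dot * dh = 1.176 * 166.7
Q_evap = 196.04 kW

196.04


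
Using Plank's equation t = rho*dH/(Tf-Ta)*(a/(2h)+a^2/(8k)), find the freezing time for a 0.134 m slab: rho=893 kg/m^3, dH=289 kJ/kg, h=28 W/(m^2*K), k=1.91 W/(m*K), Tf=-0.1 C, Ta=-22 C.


dT = -0.1 - (-22) = 21.9 K
term1 = a/(2h) = 0.134/(2*28) = 0.002392857143
term2 = a^2/(8k) = 0.134^2/(8*1.91) = 0.00117513089
t = rho*dH*1000/dT * (term1 + term2)
t = 893*289*1000/21.9 * (0.002392857143 + 0.00117513089)
t = 42046 s

42046


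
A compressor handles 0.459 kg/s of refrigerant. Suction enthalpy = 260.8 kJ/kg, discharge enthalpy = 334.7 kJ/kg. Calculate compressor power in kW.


dh = 334.7 - 260.8 = 73.9 kJ/kg
W = m_dot * dh = 0.459 * 73.9 = 33.92 kW

33.92


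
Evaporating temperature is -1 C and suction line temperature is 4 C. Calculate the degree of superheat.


Superheat = T_suction - T_evap
Superheat = 4 - (-1)
Superheat = 5 K

5


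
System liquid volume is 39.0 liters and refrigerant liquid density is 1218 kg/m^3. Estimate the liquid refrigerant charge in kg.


Charge = V * rho / 1000
Charge = 39.0 * 1218 / 1000
Charge = 47.5 kg

47.5


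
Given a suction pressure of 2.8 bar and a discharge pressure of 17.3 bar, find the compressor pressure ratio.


PR = P_high / P_low
PR = 17.3 / 2.8
PR = 6.179

6.179


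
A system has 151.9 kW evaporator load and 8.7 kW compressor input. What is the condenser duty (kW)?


Q_cond = Q_evap + W
Q_cond = 151.9 + 8.7
Q_cond = 160.6 kW

160.6


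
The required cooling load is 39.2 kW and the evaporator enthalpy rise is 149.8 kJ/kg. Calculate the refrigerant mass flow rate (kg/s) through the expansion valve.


m_dot = Q / dh
m_dot = 39.2 / 149.8
m_dot = 0.2617 kg/s

0.2617
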